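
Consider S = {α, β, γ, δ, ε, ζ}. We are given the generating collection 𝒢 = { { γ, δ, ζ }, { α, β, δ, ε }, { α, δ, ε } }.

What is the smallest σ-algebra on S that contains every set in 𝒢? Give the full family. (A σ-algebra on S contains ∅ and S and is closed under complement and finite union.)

Take S₀ = 𝒢 ∪ {∅, S} = { {  }, { α, δ, ε }, { γ, δ, ζ }, { α, β, δ, ε }, S }.
Iteration 1 adds 4:
  { γ, ζ }  = complement { α, β, δ, ε }
  { α, β, ε }  = complement { γ, δ, ζ }
  { β, γ, ζ }  = complement { α, δ, ε }
  { α, γ, δ, ε, ζ }  = { α, δ, ε } ∪ { γ, δ, ζ }
  |family| = 9
Iteration 2. New:
  { β }  = complement { α, γ, δ, ε, ζ }
  { β, γ, δ, ζ }  = { β, γ, ζ } ∪ { γ, δ, ζ }
  { α, β, γ, ε, ζ }  = { β, γ, ζ } ∪ { α, β, ε }
  |family| = 12
Iteration 3. New:
  { δ }  = complement { α, β, γ, ε, ζ }
  { α, ε }  = complement { β, γ, δ, ζ }
  |family| = 14
Iteration 4 (2 new):
  { β, δ }  = { δ } ∪ { β }
  { α, γ, ε, ζ }  = { γ, ζ } ∪ { α, ε }
  |family| = 16
Iteration 5: no new sets; the family is a σ-algebra.

Therefore σ(𝒢) = { {  }, { β }, { δ }, { α, ε }, { β, δ }, { γ, ζ }, { α, β, ε }, { α, δ, ε }, { β, γ, ζ }, { γ, δ, ζ }, { α, β, δ, ε }, { α, γ, ε, ζ }, { β, γ, δ, ζ }, { α, β, γ, ε, ζ }, { α, γ, δ, ε, ζ }, S } (|σ(𝒢)| = 16).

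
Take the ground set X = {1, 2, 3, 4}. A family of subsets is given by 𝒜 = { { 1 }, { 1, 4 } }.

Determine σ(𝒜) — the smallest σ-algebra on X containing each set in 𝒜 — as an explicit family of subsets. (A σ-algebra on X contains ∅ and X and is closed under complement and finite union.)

Begin from { ∅, { 1 }, { 1, 4 }, X } (that is, 𝒜 plus ∅ and X).
Step 1. New:
  { 2, 3 }  = ᶜ of { 1, 4 }
  { 2, 3, 4 }  = ᶜ of { 1 }
  (now 6)
Step 2: +1 →
  { 1, 2, 3 }  = { 2, 3 } ∪ { 1 }
  (now 7)
Step 3. New:
  { 4 }  = ᶜ of { 1, 2, 3 }
  (now 8)
Step 4: no new sets; the family is a σ-algebra.

|σ(𝒜)| = 8.  σ(𝒜) = { ∅, { 1 }, { 4 }, { 1, 4 }, { 2, 3 }, { 1, 2, 3 }, { 2, 3, 4 }, X }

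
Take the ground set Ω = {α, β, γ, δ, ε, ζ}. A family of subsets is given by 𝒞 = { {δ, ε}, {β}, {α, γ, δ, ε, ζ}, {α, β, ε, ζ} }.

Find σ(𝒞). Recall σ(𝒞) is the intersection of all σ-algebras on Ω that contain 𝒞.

|σ(𝒞)| = 32.  σ(𝒞) = { {}, {β}, {γ}, {δ}, {ε}, {α, ζ}, {β, γ}, {β, δ}, {β, ε}, {γ, δ}, {γ, ε}, {δ, ε}, {α, β, ζ}, {α, γ, ζ}, {α, δ, ζ}, {α, ε, ζ}, {β, γ, δ}, {β, γ, ε}, {β, δ, ε}, {γ, δ, ε}, {α, β, γ, ζ}, {α, β, δ, ζ}, {α, β, ε, ζ}, {α, γ, δ, ζ}, {α, γ, ε, ζ}, {α, δ, ε, ζ}, {β, γ, δ, ε}, {α, β, γ, δ, ζ}, {α, β, γ, ε, ζ}, {α, β, δ, ε, ζ}, {α, γ, δ, ε, ζ}, Ω }

Check:
Begin from { {}, {β}, {δ, ε}, {α, β, ε, ζ}, {α, γ, δ, ε, ζ}, Ω } (that is, 𝒞 plus ∅ and Ω).
Iteration 1: +4 →
  {γ, δ}  = {α, β, ε, ζ}ᶜ
  {β, δ, ε}  = {δ, ε} ∪ {β}
  {α, β, γ, ζ}  = {δ, ε}ᶜ
  {α, β, δ, ε, ζ}  = {δ, ε} ∪ {α, β, ε, ζ}
  |family| = 10
Iteration 2 (7 new):
  {γ}  = {α, β, δ, ε, ζ}ᶜ
  {α, γ, ζ}  = {β, δ, ε}ᶜ
  {β, γ, δ}  = {γ, δ} ∪ {β}
  {γ, δ, ε}  = {γ, δ} ∪ {δ, ε}
  {β, γ, δ, ε}  = {γ, δ} ∪ {β, δ, ε}
  {α, β, γ, δ, ζ}  = {γ, δ} ∪ {α, β, γ, ζ}
  {α, β, γ, ε, ζ}  = {α, β, γ, ζ} ∪ {α, β, ε, ζ}
  |family| = 17
Iteration 3. New:
  {δ}  = {α, β, γ, ε, ζ}ᶜ
  {ε}  = {α, β, γ, δ, ζ}ᶜ
  {α, ζ}  = {β, γ, δ, ε}ᶜ
  {β, γ}  = {γ} ∪ {β}
  {α, β, ζ}  = {γ, δ, ε}ᶜ
  {α, ε, ζ}  = {β, γ, δ}ᶜ
  {α, γ, δ, ζ}  = {γ, δ} ∪ {α, γ, ζ}
  |family| = 24
Iteration 4 adds 8:
  {β, δ}  = {β} ∪ {δ}
  {β, ε}  = {α, γ, δ, ζ}ᶜ
  {γ, ε}  = {ε} ∪ {γ}
  {α, δ, ζ}  = {α, ζ} ∪ {δ}
  {β, γ, ε}  = {ε} ∪ {β, γ}
  {α, β, δ, ζ}  = {δ} ∪ {α, β, ζ}
  {α, γ, ε, ζ}  = {α, γ, ζ} ∪ {ε}
  {α, δ, ε, ζ}  = {β, γ}ᶜ
  |family| = 32
Iteration 5: closed — nothing new.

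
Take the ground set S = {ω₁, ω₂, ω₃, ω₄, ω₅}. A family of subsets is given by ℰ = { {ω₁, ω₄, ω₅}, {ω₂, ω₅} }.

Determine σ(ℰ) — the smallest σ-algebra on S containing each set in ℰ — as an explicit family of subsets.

Initial family (4 sets): { {}, {ω₂, ω₅}, {ω₁, ω₄, ω₅}, S }.
Pass 1 adds 3:
  {ω₂, ω₃}  = complement {ω₁, ω₄, ω₅}
  {ω₁, ω₃, ω₄}  = complement {ω₂, ω₅}
  {ω₁, ω₂, ω₄, ω₅}  = {ω₂, ω₅} ∪ {ω₁, ω₄, ω₅}
  [7 total]
Pass 2 adds 4:
  {ω₃}  = complement {ω₁, ω₂, ω₄, ω₅}
  {ω₂, ω₃, ω₅}  = {ω₂, ω₅} ∪ {ω₂, ω₃}
  {ω₁, ω₂, ω₃, ω₄}  = {ω₁, ω₃, ω₄} ∪ {ω₂, ω₃}
  {ω₁, ω₃, ω₄, ω₅}  = {ω₁, ω₄, ω₅} ∪ {ω₁, ω₃, ω₄}
  [11 total]
Pass 3. New:
  {ω₂}  = complement {ω₁, ω₃, ω₄, ω₅}
  {ω₅}  = complement {ω₁, ω₂, ω₃, ω₄}
  {ω₁, ω₄}  = complement {ω₂, ω₃, ω₅}
  [14 total]
Pass 4 adds 2:
  {ω₃, ω₅}  = {ω₃} ∪ {ω₅}
  {ω₁, ω₂, ω₄}  = {ω₁, ω₄} ∪ {ω₂}
  [16 total]
Pass 5: stable.

Hence σ(ℰ) has 16 members: { {}, {ω₂}, {ω₃}, {ω₅}, {ω₁, ω₄}, {ω₂, ω₃}, {ω₂, ω₅}, {ω₃, ω₅}, {ω₁, ω₂, ω₄}, {ω₁, ω₃, ω₄}, {ω₁, ω₄, ω₅}, {ω₂, ω₃, ω₅}, {ω₁, ω₂, ω₃, ω₄}, {ω₁, ω₂, ω₄, ω₅}, {ω₁, ω₃, ω₄, ω₅}, S }.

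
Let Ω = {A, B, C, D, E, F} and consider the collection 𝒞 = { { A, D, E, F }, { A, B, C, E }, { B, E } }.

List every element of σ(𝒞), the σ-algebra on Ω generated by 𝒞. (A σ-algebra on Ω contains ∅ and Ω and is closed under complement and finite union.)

Begin from { ∅, { B, E }, { A, B, C, E }, { A, D, E, F }, Ω } (that is, 𝒞 plus ∅ and Ω).
Step 1. New:
  { B, C }  = complement { A, D, E, F }
  { D, F }  = complement { A, B, C, E }
  { A, C, D, F }  = complement { B, E }
  { A, B, D, E, F }  = { B, E } ∪ { A, D, E, F }
  — 9 sets.
Step 2 adds 6:
  { C }  = complement { A, B, D, E, F }
  { B, C, E }  = { B, E } ∪ { B, C }
  { B, C, D, F }  = { B, C } ∪ { D, F }
  { B, D, E, F }  = { B, E } ∪ { D, F }
  { A, B, C, D, F }  = { B, C } ∪ { A, C, D, F }
  { A, C, D, E, F }  = { A, D, E, F } ∪ { A, C, D, F }
  — 15 sets.
Step 3: 7 new —
  { B }  = complement { A, C, D, E, F }
  { E }  = complement { A, B, C, D, F }
  { A, C }  = complement { B, D, E, F }
  { A, E }  = complement { B, C, D, F }
  { A, D, F }  = complement { B, C, E }
  { C, D, F }  = { C } ∪ { D, F }
  { B, C, D, E, F }  = { C } ∪ { B, D, E, F }
  — 22 sets.
Step 4. New:
  { A }  = complement { B, C, D, E, F }
  { C, E }  = { E } ∪ { C }
  { A, B, C }  = { B } ∪ { A, C }
  { A, B, E }  = complement { C, D, F }
  { A, C, E }  = { A, C } ∪ { A, E }
  { B, D, F }  = { B } ∪ { D, F }
  { D, E, F }  = { D, F } ∪ { E }
  { A, B, D, F }  = { B } ∪ { A, D, F }
  { C, D, E, F }  = { C, D, F } ∪ { E }
  — 31 sets.
Step 5 (1 new):
  { A, B }  = complement { C, D, E, F }
  — 32 sets.
After Step 6 the family is unchanged; done.

Therefore σ(𝒞) = { ∅, { A }, { B }, { C }, { E }, { A, B }, { A, C }, { A, E }, { B, C }, { B, E }, { C, E }, { D, F }, { A, B, C }, { A, B, E }, { A, C, E }, { A, D, F }, { B, C, E }, { B, D, F }, { C, D, F }, { D, E, F }, { A, B, C, E }, { A, B, D, F }, { A, C, D, F }, { A, D, E, F }, { B, C, D, F }, { B, D, E, F }, { C, D, E, F }, { A, B, C, D, F }, { A, B, D, E, F }, { A, C, D, E, F }, { B, C, D, E, F }, Ω } (|σ(𝒞)| = 32).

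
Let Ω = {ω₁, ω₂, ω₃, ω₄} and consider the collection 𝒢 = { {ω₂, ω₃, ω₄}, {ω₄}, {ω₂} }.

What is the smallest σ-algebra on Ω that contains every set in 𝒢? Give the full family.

Initial family (5 sets): { ∅, {ω₂}, {ω₄}, {ω₂, ω₃, ω₄}, Ω }.
Pass 1. New:
  {ω₁}  = {ω₂, ω₃, ω₄}ᶜ
  {ω₂, ω₄}  = {ω₄} ∪ {ω₂}
  {ω₁, ω₂, ω₃}  = {ω₄}ᶜ
  {ω₁, ω₃, ω₄}  = {ω₂}ᶜ
  |family| = 9
Pass 2 (4 new):
  {ω₁, ω₂}  = {ω₂} ∪ {ω₁}
  {ω₁, ω₃}  = {ω₂, ω₄}ᶜ
  {ω₁, ω₄}  = {ω₄} ∪ {ω₁}
  {ω₁, ω₂, ω₄}  = {ω₂, ω₄} ∪ {ω₁}
  |family| = 13
Pass 3: 3 new —
  {ω₃}  = {ω₁, ω₂, ω₄}ᶜ
  {ω₂, ω₃}  = {ω₁, ω₄}ᶜ
  {ω₃, ω₄}  = {ω₁, ω₂}ᶜ
  |family| = 16
Pass 4: closed — nothing new.

Hence σ(𝒢) has 16 members: { ∅, {ω₁}, {ω₂}, {ω₃}, {ω₄}, {ω₁, ω₂}, {ω₁, ω₃}, {ω₁, ω₄}, {ω₂, ω₃}, {ω₂, ω₄}, {ω₃, ω₄}, {ω₁, ω₂, ω₃}, {ω₁, ω₂, ω₄}, {ω₁, ω₃, ω₄}, {ω₂, ω₃, ω₄}, Ω }.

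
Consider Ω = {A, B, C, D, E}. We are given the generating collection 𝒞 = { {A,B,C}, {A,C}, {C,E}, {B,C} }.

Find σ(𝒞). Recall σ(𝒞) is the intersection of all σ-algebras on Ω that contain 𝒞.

σ(𝒞) (32 sets): { {}, {A}, {B}, {C}, {D}, {E}, {A,B}, {A,C}, {A,D}, {A,E}, {B,C}, {B,D}, {B,E}, {C,D}, {C,E}, {D,E}, {A,B,C}, {A,B,D}, {A,B,E}, {A,C,D}, {A,C,E}, {A,D,E}, {B,C,D}, {B,C,E}, {B,D,E}, {C,D,E}, {A,B,C,D}, {A,B,C,E}, {A,B,D,E}, {A,C,D,E}, {B,C,D,E}, Ω }

Derivation:
Begin from { {}, {A,C}, {B,C}, {C,E}, {A,B,C}, Ω } (that is, 𝒞 plus ∅ and Ω).
Round 1: +7 →
  {D,E}  = ᶜ of {A,B,C}
  {A,B,D}  = ᶜ of {C,E}
  {A,C,E}  = {A,C} ∪ {C,E}
  {A,D,E}  = ᶜ of {B,C}
  {B,C,E}  = {B,C} ∪ {C,E}
  {B,D,E}  = ᶜ of {A,C}
  {A,B,C,E}  = {A,B,C} ∪ {C,E}
  |family| = 13
Round 2 adds 8:
  {D}  = ᶜ of {A,B,C,E}
  {A,D}  = ᶜ of {B,C,E}
  {B,D}  = ᶜ of {A,C,E}
  {C,D,E}  = {D,E} ∪ {C,E}
  {A,B,C,D}  = {A,B,C} ∪ {A,B,D}
  {A,B,D,E}  = {A,D,E} ∪ {A,B,D}
  {A,C,D,E}  = {A,D,E} ∪ {A,C,E}
  {B,C,D,E}  = {D,E} ∪ {B,C,E}
  |family| = 21
Round 3 adds 7:
  {A}  = ᶜ of {B,C,D,E}
  {B}  = ᶜ of {A,C,D,E}
  {C}  = ᶜ of {A,B,D,E}
  {E}  = ᶜ of {A,B,C,D}
  {A,B}  = ᶜ of {C,D,E}
  {A,C,D}  = {A,D} ∪ {A,C}
  {B,C,D}  = {B,D} ∪ {B,C}
  |family| = 28
Round 4: 4 new —
  {A,E}  = ᶜ of {B,C,D}
  {B,E}  = ᶜ of {A,C,D}
  {C,D}  = {C} ∪ {D}
  {A,B,E}  = {A,B} ∪ {E}
  |family| = 32
Round 5: closed — nothing new.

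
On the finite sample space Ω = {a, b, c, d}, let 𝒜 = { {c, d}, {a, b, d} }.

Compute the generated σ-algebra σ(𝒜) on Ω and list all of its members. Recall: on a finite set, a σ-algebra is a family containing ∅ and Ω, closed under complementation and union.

Initial family (4 sets): { ∅, {c, d}, {a, b, d}, Ω }.
Round 1. New:
  {c}  = {a, b, d}ᶜ
  {a, b}  = {c, d}ᶜ
  (now 6)
Round 2 adds 1:
  {a, b, c}  = {c} ∪ {a, b}
  (now 7)
Round 3: +1 →
  {d}  = {a, b, c}ᶜ
  (now 8)
Round 4: closed — nothing new.

|σ(𝒜)| = 8.  σ(𝒜) = { ∅, {c}, {d}, {a, b}, {c, d}, {a, b, c}, {a, b, d}, Ω }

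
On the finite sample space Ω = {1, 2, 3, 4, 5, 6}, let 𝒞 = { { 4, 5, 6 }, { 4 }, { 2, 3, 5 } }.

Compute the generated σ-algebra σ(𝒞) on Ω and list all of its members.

Start: 𝒞 ∪ {∅, Ω} = { ∅, { 4 }, { 2, 3, 5 }, { 4, 5, 6 }, Ω }.
Iteration 1. New:
  { 1, 2, 3 }  = Ω∖{ 4, 5, 6 }
  { 1, 4, 6 }  = Ω∖{ 2, 3, 5 }
  { 2, 3, 4, 5 }  = { 2, 3, 5 } ∪ { 4 }
  { 1, 2, 3, 5, 6 }  = Ω∖{ 4 }
  { 2, 3, 4, 5, 6 }  = { 2, 3, 5 } ∪ { 4, 5, 6 }
  |family| = 10
Iteration 2: 7 new —
  { 1 }  = Ω∖{ 2, 3, 4, 5, 6 }
  { 1, 6 }  = Ω∖{ 2, 3, 4, 5 }
  { 1, 2, 3, 4 }  = { 1, 2, 3 } ∪ { 4 }
  { 1, 2, 3, 5 }  = { 1, 2, 3 } ∪ { 2, 3, 5 }
  { 1, 4, 5, 6 }  = { 1, 4, 6 } ∪ { 4, 5, 6 }
  { 1, 2, 3, 4, 5 }  = { 1, 2, 3 } ∪ { 2, 3, 4, 5 }
  { 1, 2, 3, 4, 6 }  = { 1, 2, 3 } ∪ { 1, 4, 6 }
  |family| = 17
Iteration 3: 7 new —
  { 5 }  = Ω∖{ 1, 2, 3, 4, 6 }
  { 6 }  = Ω∖{ 1, 2, 3, 4, 5 }
  { 1, 4 }  = { 1 } ∪ { 4 }
  { 2, 3 }  = Ω∖{ 1, 4, 5, 6 }
  { 4, 6 }  = Ω∖{ 1, 2, 3, 5 }
  { 5, 6 }  = Ω∖{ 1, 2, 3, 4 }
  { 1, 2, 3, 6 }  = { 1, 2, 3 } ∪ { 1, 6 }
  |family| = 24
Iteration 4. New:
  { 1, 5 }  = { 5 } ∪ { 1 }
  { 4, 5 }  = Ω∖{ 1, 2, 3, 6 }
  { 1, 4, 5 }  = { 5 } ∪ { 1, 4 }
  { 1, 5, 6 }  = { 5, 6 } ∪ { 1, 6 }
  { 2, 3, 4 }  = { 2, 3 } ∪ { 4 }
  { 2, 3, 6 }  = { 6 } ∪ { 2, 3 }
  { 2, 3, 4, 6 }  = { 2, 3 } ∪ { 4, 6 }
  { 2, 3, 5, 6 }  = Ω∖{ 1, 4 }
  |family| = 32
After Iteration 5 the family is unchanged; done.

Therefore σ(𝒞) = { ∅, { 1 }, { 4 }, { 5 }, { 6 }, { 1, 4 }, { 1, 5 }, { 1, 6 }, { 2, 3 }, { 4, 5 }, { 4, 6 }, { 5, 6 }, { 1, 2, 3 }, { 1, 4, 5 }, { 1, 4, 6 }, { 1, 5, 6 }, { 2, 3, 4 }, { 2, 3, 5 }, { 2, 3, 6 }, { 4, 5, 6 }, { 1, 2, 3, 4 }, { 1, 2, 3, 5 }, { 1, 2, 3, 6 }, { 1, 4, 5, 6 }, { 2, 3, 4, 5 }, { 2, 3, 4, 6 }, { 2, 3, 5, 6 }, { 1, 2, 3, 4, 5 }, { 1, 2, 3, 4, 6 }, { 1, 2, 3, 5, 6 }, { 2, 3, 4, 5, 6 }, Ω } (|σ(𝒞)| = 32).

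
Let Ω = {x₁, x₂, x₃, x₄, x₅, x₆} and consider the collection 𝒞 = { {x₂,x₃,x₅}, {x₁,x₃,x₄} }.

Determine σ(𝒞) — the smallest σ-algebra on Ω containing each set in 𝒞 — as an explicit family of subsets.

Start: 𝒞 ∪ {∅, Ω} = { {}, {x₁,x₃,x₄}, {x₂,x₃,x₅}, Ω }.
Iteration 1 (3 new):
  {x₁,x₄,x₆}  = {x₂,x₃,x₅}ᶜ
  {x₂,x₅,x₆}  = {x₁,x₃,x₄}ᶜ
  {x₁,x₂,x₃,x₄,x₅}  = {x₁,x₃,x₄} ∪ {x₂,x₃,x₅}
  — 7 sets.
Iteration 2: +4 →
  {x₆}  = {x₁,x₂,x₃,x₄,x₅}ᶜ
  {x₁,x₃,x₄,x₆}  = {x₁,x₃,x₄} ∪ {x₁,x₄,x₆}
  {x₂,x₃,x₅,x₆}  = {x₂,x₃,x₅} ∪ {x₂,x₅,x₆}
  {x₁,x₂,x₄,x₅,x₆}  = {x₂,x₅,x₆} ∪ {x₁,x₄,x₆}
  — 11 sets.
Iteration 3 adds 3:
  {x₃}  = {x₁,x₂,x₄,x₅,x₆}ᶜ
  {x₁,x₄}  = {x₂,x₃,x₅,x₆}ᶜ
  {x₂,x₅}  = {x₁,x₃,x₄,x₆}ᶜ
  — 14 sets.
Iteration 4: +2 →
  {x₃,x₆}  = {x₃} ∪ {x₆}
  {x₁,x₂,x₄,x₅}  = {x₂,x₅} ∪ {x₁,x₄}
  — 16 sets.
Iteration 5: closed — nothing new.

|σ(𝒞)| = 16.  σ(𝒞) = { {}, {x₃}, {x₆}, {x₁,x₄}, {x₂,x₅}, {x₃,x₆}, {x₁,x₃,x₄}, {x₁,x₄,x₆}, {x₂,x₃,x₅}, {x₂,x₅,x₆}, {x₁,x₂,x₄,x₅}, {x₁,x₃,x₄,x₆}, {x₂,x₃,x₅,x₆}, {x₁,x₂,x₃,x₄,x₅}, {x₁,x₂,x₄,x₅,x₆}, Ω }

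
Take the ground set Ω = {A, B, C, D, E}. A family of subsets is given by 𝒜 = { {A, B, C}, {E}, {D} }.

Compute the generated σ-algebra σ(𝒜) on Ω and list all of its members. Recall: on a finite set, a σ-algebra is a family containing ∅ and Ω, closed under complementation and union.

Start: 𝒜 ∪ {∅, Ω} = { {}, {D}, {E}, {A, B, C}, Ω }.
Pass 1: +3 →
  {D, E}  = ᶜ of {A, B, C}
  {A, B, C, D}  = ᶜ of {E}
  {A, B, C, E}  = ᶜ of {D}
  — 8 sets.
Pass 2: closed — nothing new.

Hence σ(𝒜) has 8 members: { {}, {D}, {E}, {D, E}, {A, B, C}, {A, B, C, D}, {A, B, C, E}, Ω }.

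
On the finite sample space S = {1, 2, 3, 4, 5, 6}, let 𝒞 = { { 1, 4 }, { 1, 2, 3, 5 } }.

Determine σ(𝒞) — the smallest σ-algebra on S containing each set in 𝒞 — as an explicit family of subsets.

Answer: σ(𝒞) = { {}, { 1 }, { 4 }, { 6 }, { 1, 4 }, { 1, 6 }, { 4, 6 }, { 1, 4, 6 }, { 2, 3, 5 }, { 1, 2, 3, 5 }, { 2, 3, 4, 5 }, { 2, 3, 5, 6 }, { 1, 2, 3, 4, 5 }, { 1, 2, 3, 5, 6 }, { 2, 3, 4, 5, 6 }, S }

Working:
Take S₀ = 𝒞 ∪ {∅, S} = { {}, { 1, 4 }, { 1, 2, 3, 5 }, S }.
Step 1: +3 →
  { 4, 6 }  = { 1, 2, 3, 5 }ᶜ
  { 2, 3, 5, 6 }  = { 1, 4 }ᶜ
  { 1, 2, 3, 4, 5 }  = { 1, 2, 3, 5 } ∪ { 1, 4 }
  — 7 sets.
Step 2 adds 4:
  { 6 }  = { 1, 2, 3, 4, 5 }ᶜ
  { 1, 4, 6 }  = { 1, 4 } ∪ { 4, 6 }
  { 1, 2, 3, 5, 6 }  = { 1, 2, 3, 5 } ∪ { 2, 3, 5, 6 }
  { 2, 3, 4, 5, 6 }  = { 4, 6 } ∪ { 2, 3, 5, 6 }
  — 11 sets.
Step 3: +3 →
  { 1 }  = { 2, 3, 4, 5, 6 }ᶜ
  { 4 }  = { 1, 2, 3, 5, 6 }ᶜ
  { 2, 3, 5 }  = { 1, 4, 6 }ᶜ
  — 14 sets.
Step 4: +2 →
  { 1, 6 }  = { 1 } ∪ { 6 }
  { 2, 3, 4, 5 }  = { 2, 3, 5 } ∪ { 4 }
  — 16 sets.
Step 5: no new sets; the family is a σ-algebra.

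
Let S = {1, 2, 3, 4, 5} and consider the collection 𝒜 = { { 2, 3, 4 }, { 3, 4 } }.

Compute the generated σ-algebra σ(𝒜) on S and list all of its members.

σ(𝒜) (8 sets): { {}, { 2 }, { 1, 5 }, { 3, 4 }, { 1, 2, 5 }, { 2, 3, 4 }, { 1, 3, 4, 5 }, S }

Working:
Initial family (4 sets): { {}, { 3, 4 }, { 2, 3, 4 }, S }.
Pass 1 (2 new):
  { 1, 5 }  = S∖{ 2, 3, 4 }
  { 1, 2, 5 }  = S∖{ 3, 4 }
  |family| = 6
Pass 2 (1 new):
  { 1, 3, 4, 5 }  = { 3, 4 } ∪ { 1, 5 }
  |family| = 7
Pass 3 (1 new):
  { 2 }  = S∖{ 1, 3, 4, 5 }
  |family| = 8
After Pass 4 the family is unchanged; done.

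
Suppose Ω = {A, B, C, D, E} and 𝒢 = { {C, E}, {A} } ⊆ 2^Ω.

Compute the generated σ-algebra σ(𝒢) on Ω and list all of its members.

σ(𝒢) = { {}, {A}, {B, D}, {C, E}, {A, B, D}, {A, C, E}, {B, C, D, E}, Ω }

Working:
Take S₀ = 𝒢 ∪ {∅, Ω} = { {}, {A}, {C, E}, Ω }.
Iteration 1 adds 3:
  {A, B, D}  = Ω∖{C, E}
  {A, C, E}  = {C, E} ∪ {A}
  {B, C, D, E}  = Ω∖{A}
  |family| = 7
Iteration 2: 1 new —
  {B, D}  = Ω∖{A, C, E}
  |family| = 8
Iteration 3: already closed under ᶜ and ∪.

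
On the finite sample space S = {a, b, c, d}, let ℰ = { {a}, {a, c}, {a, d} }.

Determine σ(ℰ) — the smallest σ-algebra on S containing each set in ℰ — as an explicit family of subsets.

Begin from { {}, {a}, {a, c}, {a, d}, S } (that is, ℰ plus ∅ and S).
Round 1: +4 →
  {b, c}  = {a, d}ᶜ
  {b, d}  = {a, c}ᶜ
  {a, c, d}  = {a, d} ∪ {a, c}
  {b, c, d}  = {a}ᶜ
  [9 total]
Round 2 (3 new):
  {b}  = {a, c, d}ᶜ
  {a, b, c}  = {b, c} ∪ {a, c}
  {a, b, d}  = {a, d} ∪ {b, d}
  [12 total]
Round 3: +3 →
  {c}  = {a, b, d}ᶜ
  {d}  = {a, b, c}ᶜ
  {a, b}  = {b} ∪ {a}
  [15 total]
Round 4 (1 new):
  {c, d}  = {a, b}ᶜ
  [16 total]
Round 5: already closed under ᶜ and ∪.

|σ(ℰ)| = 16.  σ(ℰ) = { {}, {a}, {b}, {c}, {d}, {a, b}, {a, c}, {a, d}, {b, c}, {b, d}, {c, d}, {a, b, c}, {a, b, d}, {a, c, d}, {b, c, d}, S }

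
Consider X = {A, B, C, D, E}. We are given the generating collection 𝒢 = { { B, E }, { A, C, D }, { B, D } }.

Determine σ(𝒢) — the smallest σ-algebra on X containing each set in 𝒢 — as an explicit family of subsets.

σ(𝒢) = { {}, { B }, { D }, { E }, { A, C }, { B, D }, { B, E }, { D, E }, { A, B, C }, { A, C, D }, { A, C, E }, { B, D, E }, { A, B, C, D }, { A, B, C, E }, { A, C, D, E }, X }

Derivation:
Take S₀ = 𝒢 ∪ {∅, X} = { {}, { B, D }, { B, E }, { A, C, D }, X }.
Step 1 adds 3:
  { A, C, E }  = X∖{ B, D }
  { B, D, E }  = { B, E } ∪ { B, D }
  { A, B, C, D }  = { A, C, D } ∪ { B, D }
  — 8 sets.
Step 2: +4 →
  { E }  = X∖{ A, B, C, D }
  { A, C }  = X∖{ B, D, E }
  { A, B, C, E }  = { A, C, E } ∪ { B, E }
  { A, C, D, E }  = { A, C, E } ∪ { A, C, D }
  — 12 sets.
Step 3: 2 new —
  { B }  = X∖{ A, C, D, E }
  { D }  = X∖{ A, B, C, E }
  — 14 sets.
Step 4: 2 new —
  { D, E }  = { D } ∪ { E }
  { A, B, C }  = { A, C } ∪ { B }
  — 16 sets.
Step 5: already closed under ᶜ and ∪.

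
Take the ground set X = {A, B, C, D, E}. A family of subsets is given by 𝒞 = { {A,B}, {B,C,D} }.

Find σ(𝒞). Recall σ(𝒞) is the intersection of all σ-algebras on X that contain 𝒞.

σ(𝒞) (16 sets): { {}, {A}, {B}, {E}, {A,B}, {A,E}, {B,E}, {C,D}, {A,B,E}, {A,C,D}, {B,C,D}, {C,D,E}, {A,B,C,D}, {A,C,D,E}, {B,C,D,E}, X }

Trace:
Seed the family with 𝒞 together with ∅ and X: { {}, {A,B}, {B,C,D}, X }.
Step 1: +3 →
  {A,E}  = complement {B,C,D}
  {C,D,E}  = complement {A,B}
  {A,B,C,D}  = {A,B} ∪ {B,C,D}
Step 2: 4 new —
  {E}  = complement {A,B,C,D}
  {A,B,E}  = {A,B} ∪ {A,E}
  {A,C,D,E}  = {C,D,E} ∪ {A,E}
  {B,C,D,E}  = {C,D,E} ∪ {B,C,D}
Step 3: +3 →
  {A}  = complement {B,C,D,E}
  {B}  = complement {A,C,D,E}
  {C,D}  = complement {A,B,E}
Step 4: +2 →
  {B,E}  = {B} ∪ {E}
  {A,C,D}  = {C,D} ∪ {A}
Step 5 adds nothing — fixpoint reached.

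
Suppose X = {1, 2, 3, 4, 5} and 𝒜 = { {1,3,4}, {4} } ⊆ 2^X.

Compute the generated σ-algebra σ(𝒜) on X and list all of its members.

Answer: σ(𝒜) = { {}, {4}, {1,3}, {2,5}, {1,3,4}, {2,4,5}, {1,2,3,5}, X }

Derivation:
Take S₀ = 𝒜 ∪ {∅, X} = { {}, {4}, {1,3,4}, X }.
Step 1: +2 →
  {2,5}  = complement {1,3,4}
  {1,2,3,5}  = complement {4}
  [6 total]
Step 2. New:
  {2,4,5}  = {2,5} ∪ {4}
  [7 total]
Step 3: +1 →
  {1,3}  = complement {2,4,5}
  [8 total]
Step 4: no new sets; the family is a σ-algebra.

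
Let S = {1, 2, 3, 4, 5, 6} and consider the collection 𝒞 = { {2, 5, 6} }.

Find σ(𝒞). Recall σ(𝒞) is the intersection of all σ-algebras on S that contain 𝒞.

Begin from { {}, {2, 5, 6}, S } (that is, 𝒞 plus ∅ and S).
Step 1 (1 new):
  {1, 3, 4}  = {2, 5, 6}ᶜ
  |family| = 4
Step 2: already closed under ᶜ and ∪.

Hence σ(𝒞) has 4 members: { {}, {1, 3, 4}, {2, 5, 6}, S }.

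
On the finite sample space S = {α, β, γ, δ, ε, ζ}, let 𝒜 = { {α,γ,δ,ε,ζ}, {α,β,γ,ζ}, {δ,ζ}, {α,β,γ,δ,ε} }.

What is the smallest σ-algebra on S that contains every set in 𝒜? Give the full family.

Seed the family with 𝒜 together with ∅ and S: { ∅, {δ,ζ}, {α,β,γ,ζ}, {α,β,γ,δ,ε}, {α,γ,δ,ε,ζ}, S }.
Iteration 1 adds 5:
  {β}  = {α,γ,δ,ε,ζ}ᶜ
  {ζ}  = {α,β,γ,δ,ε}ᶜ
  {δ,ε}  = {α,β,γ,ζ}ᶜ
  {α,β,γ,ε}  = {δ,ζ}ᶜ
  {α,β,γ,δ,ζ}  = {δ,ζ} ∪ {α,β,γ,ζ}
  — 11 sets.
Iteration 2: 6 new —
  {ε}  = {α,β,γ,δ,ζ}ᶜ
  {β,ζ}  = {β} ∪ {ζ}
  {β,δ,ε}  = {β} ∪ {δ,ε}
  {β,δ,ζ}  = {β} ∪ {δ,ζ}
  {δ,ε,ζ}  = {ζ} ∪ {δ,ε}
  {α,β,γ,ε,ζ}  = {ζ} ∪ {α,β,γ,ε}
  — 17 sets.
Iteration 3: 9 new —
  {δ}  = {α,β,γ,ε,ζ}ᶜ
  {β,ε}  = {β} ∪ {ε}
  {ε,ζ}  = {ζ} ∪ {ε}
  {α,β,γ}  = {δ,ε,ζ}ᶜ
  {α,γ,ε}  = {β,δ,ζ}ᶜ
  {α,γ,ζ}  = {β,δ,ε}ᶜ
  {β,ε,ζ}  = {β,ζ} ∪ {ε}
  {α,γ,δ,ε}  = {β,ζ}ᶜ
  {β,δ,ε,ζ}  = {δ,ε} ∪ {β,δ,ζ}
  — 26 sets.
Iteration 4. New:
  {α,γ}  = {β,δ,ε,ζ}ᶜ
  {β,δ}  = {β} ∪ {δ}
  {α,γ,δ}  = {β,ε,ζ}ᶜ
  {α,β,γ,δ}  = {ε,ζ}ᶜ
  {α,γ,δ,ζ}  = {β,ε}ᶜ
  {α,γ,ε,ζ}  = {ε,ζ} ∪ {α,γ,ζ}
  — 32 sets.
Iteration 5: already closed under ᶜ and ∪.

|σ(𝒜)| = 32.  σ(𝒜) = { ∅, {β}, {δ}, {ε}, {ζ}, {α,γ}, {β,δ}, {β,ε}, {β,ζ}, {δ,ε}, {δ,ζ}, {ε,ζ}, {α,β,γ}, {α,γ,δ}, {α,γ,ε}, {α,γ,ζ}, {β,δ,ε}, {β,δ,ζ}, {β,ε,ζ}, {δ,ε,ζ}, {α,β,γ,δ}, {α,β,γ,ε}, {α,β,γ,ζ}, {α,γ,δ,ε}, {α,γ,δ,ζ}, {α,γ,ε,ζ}, {β,δ,ε,ζ}, {α,β,γ,δ,ε}, {α,β,γ,δ,ζ}, {α,β,γ,ε,ζ}, {α,γ,δ,ε,ζ}, S }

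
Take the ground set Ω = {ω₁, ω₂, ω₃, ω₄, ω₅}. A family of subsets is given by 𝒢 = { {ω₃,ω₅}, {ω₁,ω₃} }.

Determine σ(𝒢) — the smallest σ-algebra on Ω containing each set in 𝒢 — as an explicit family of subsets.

σ(𝒢) (16 sets): { {}, {ω₁}, {ω₃}, {ω₅}, {ω₁,ω₃}, {ω₁,ω₅}, {ω₂,ω₄}, {ω₃,ω₅}, {ω₁,ω₂,ω₄}, {ω₁,ω₃,ω₅}, {ω₂,ω₃,ω₄}, {ω₂,ω₄,ω₅}, {ω₁,ω₂,ω₃,ω₄}, {ω₁,ω₂,ω₄,ω₅}, {ω₂,ω₃,ω₄,ω₅}, Ω }

Check:
Begin from { {}, {ω₁,ω₃}, {ω₃,ω₅}, Ω } (that is, 𝒢 plus ∅ and Ω).
Pass 1: +3 →
  {ω₁,ω₂,ω₄}  = complement {ω₃,ω₅}
  {ω₁,ω₃,ω₅}  = {ω₃,ω₅} ∪ {ω₁,ω₃}
  {ω₂,ω₄,ω₅}  = complement {ω₁,ω₃}
  |family| = 7
Pass 2 adds 4:
  {ω₂,ω₄}  = complement {ω₁,ω₃,ω₅}
  {ω₁,ω₂,ω₃,ω₄}  = {ω₁,ω₃} ∪ {ω₁,ω₂,ω₄}
  {ω₁,ω₂,ω₄,ω₅}  = {ω₁,ω₂,ω₄} ∪ {ω₂,ω₄,ω₅}
  {ω₂,ω₃,ω₄,ω₅}  = {ω₃,ω₅} ∪ {ω₂,ω₄,ω₅}
  |family| = 11
Pass 3. New:
  {ω₁}  = complement {ω₂,ω₃,ω₄,ω₅}
  {ω₃}  = complement {ω₁,ω₂,ω₄,ω₅}
  {ω₅}  = complement {ω₁,ω₂,ω₃,ω₄}
  |family| = 14
Pass 4. New:
  {ω₁,ω₅}  = {ω₅} ∪ {ω₁}
  {ω₂,ω₃,ω₄}  = {ω₃} ∪ {ω₂,ω₄}
  |family| = 16
Pass 5 adds nothing — fixpoint reached.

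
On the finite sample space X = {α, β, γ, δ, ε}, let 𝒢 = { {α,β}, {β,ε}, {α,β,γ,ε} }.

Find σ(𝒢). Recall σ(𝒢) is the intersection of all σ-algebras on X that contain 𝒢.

Answer: σ(𝒢) = { {}, {α}, {β}, {γ}, {δ}, {ε}, {α,β}, {α,γ}, {α,δ}, {α,ε}, {β,γ}, {β,δ}, {β,ε}, {γ,δ}, {γ,ε}, {δ,ε}, {α,β,γ}, {α,β,δ}, {α,β,ε}, {α,γ,δ}, {α,γ,ε}, {α,δ,ε}, {β,γ,δ}, {β,γ,ε}, {β,δ,ε}, {γ,δ,ε}, {α,β,γ,δ}, {α,β,γ,ε}, {α,β,δ,ε}, {α,γ,δ,ε}, {β,γ,δ,ε}, X }

Trace:
Take S₀ = 𝒢 ∪ {∅, X} = { {}, {α,β}, {β,ε}, {α,β,γ,ε}, X }.
Step 1: +4 →
  {δ}  = ᶜ of {α,β,γ,ε}
  {α,β,ε}  = {β,ε} ∪ {α,β}
  {α,γ,δ}  = ᶜ of {β,ε}
  {γ,δ,ε}  = ᶜ of {α,β}
  (now 9)
Step 2: +7 →
  {γ,δ}  = ᶜ of {α,β,ε}
  {α,β,δ}  = {α,β} ∪ {δ}
  {β,δ,ε}  = {β,ε} ∪ {δ}
  {α,β,γ,δ}  = {α,β} ∪ {α,γ,δ}
  {α,β,δ,ε}  = {α,β,ε} ∪ {δ}
  {α,γ,δ,ε}  = {γ,δ,ε} ∪ {α,γ,δ}
  {β,γ,δ,ε}  = {β,ε} ∪ {γ,δ,ε}
  (now 16)
Step 3. New:
  {α}  = ᶜ of {β,γ,δ,ε}
  {β}  = ᶜ of {α,γ,δ,ε}
  {γ}  = ᶜ of {α,β,δ,ε}
  {ε}  = ᶜ of {α,β,γ,δ}
  {α,γ}  = ᶜ of {β,δ,ε}
  {γ,ε}  = ᶜ of {α,β,δ}
  (now 22)
Step 4. New:
  {α,δ}  = {δ} ∪ {α}
  {α,ε}  = {ε} ∪ {α}
  {β,γ}  = {β} ∪ {γ}
  {β,δ}  = {β} ∪ {δ}
  {δ,ε}  = {ε} ∪ {δ}
  {α,β,γ}  = {α,β} ∪ {γ}
  {α,γ,ε}  = {ε} ∪ {α,γ}
  {β,γ,δ}  = {γ,δ} ∪ {β}
  {β,γ,ε}  = {β,ε} ∪ {γ}
  (now 31)
Step 5 adds 1:
  {α,δ,ε}  = ᶜ of {β,γ}
  (now 32)
Step 6: no new sets; the family is a σ-algebra.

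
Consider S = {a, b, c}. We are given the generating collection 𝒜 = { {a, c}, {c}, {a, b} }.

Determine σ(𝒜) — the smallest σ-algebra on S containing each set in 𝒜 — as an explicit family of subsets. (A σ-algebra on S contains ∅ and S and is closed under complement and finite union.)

σ(𝒜) (8 sets): { {}, {a}, {b}, {c}, {a, b}, {a, c}, {b, c}, S }

Working:
Initial family (5 sets): { {}, {c}, {a, b}, {a, c}, S }.
Iteration 1 (1 new):
  {b}  = ᶜ of {a, c}
  |family| = 6
Iteration 2 (1 new):
  {b, c}  = {c} ∪ {b}
  |family| = 7
Iteration 3. New:
  {a}  = ᶜ of {b, c}
  |family| = 8
Iteration 4: closed — nothing new.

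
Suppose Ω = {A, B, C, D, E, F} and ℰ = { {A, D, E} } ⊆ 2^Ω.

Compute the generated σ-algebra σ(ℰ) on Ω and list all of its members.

Answer: σ(ℰ) = { {}, {A, D, E}, {B, C, F}, Ω }

Check:
Initial family (3 sets): { {}, {A, D, E}, Ω }.
Iteration 1: 1 new —
  {B, C, F}  = Ω∖{A, D, E}
  (now 4)
Iteration 2: no new sets; the family is a σ-algebra.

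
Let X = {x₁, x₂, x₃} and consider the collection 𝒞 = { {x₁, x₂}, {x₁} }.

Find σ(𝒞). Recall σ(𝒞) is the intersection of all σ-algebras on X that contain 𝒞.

Initial family (4 sets): { ∅, {x₁}, {x₁, x₂}, X }.
Pass 1: +2 →
  {x₃}  = X∖{x₁, x₂}
  {x₂, x₃}  = X∖{x₁}
  (now 6)
Pass 2 adds 1:
  {x₁, x₃}  = {x₃} ∪ {x₁}
  (now 7)
Pass 3. New:
  {x₂}  = X∖{x₁, x₃}
  (now 8)
Pass 4: no new sets; the family is a σ-algebra.

Therefore σ(𝒞) = { ∅, {x₁}, {x₂}, {x₃}, {x₁, x₂}, {x₁, x₃}, {x₂, x₃}, X } (|σ(𝒞)| = 8).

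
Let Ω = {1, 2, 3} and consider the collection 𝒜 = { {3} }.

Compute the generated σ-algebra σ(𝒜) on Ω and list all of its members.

σ(𝒜) (4 sets): { {}, {3}, {1,2}, Ω }

Check:
Initial family (3 sets): { {}, {3}, Ω }.
Iteration 1. New:
  {1,2}  = Ω∖{3}
  [4 total]
Iteration 2: closed — nothing new.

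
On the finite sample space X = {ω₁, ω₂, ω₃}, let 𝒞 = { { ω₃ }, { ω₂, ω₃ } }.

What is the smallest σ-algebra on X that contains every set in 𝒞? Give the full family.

Answer: σ(𝒞) = { ∅, { ω₁ }, { ω₂ }, { ω₃ }, { ω₁, ω₂ }, { ω₁, ω₃ }, { ω₂, ω₃ }, X }

Working:
Start: 𝒞 ∪ {∅, X} = { ∅, { ω₃ }, { ω₂, ω₃ }, X }.
Pass 1. New:
  { ω₁ }  = { ω₂, ω₃ }ᶜ
  { ω₁, ω₂ }  = { ω₃ }ᶜ
  (now 6)
Pass 2: 1 new —
  { ω₁, ω₃ }  = { ω₃ } ∪ { ω₁ }
  (now 7)
Pass 3 adds 1:
  { ω₂ }  = { ω₁, ω₃ }ᶜ
  (now 8)
Pass 4 adds nothing — fixpoint reached.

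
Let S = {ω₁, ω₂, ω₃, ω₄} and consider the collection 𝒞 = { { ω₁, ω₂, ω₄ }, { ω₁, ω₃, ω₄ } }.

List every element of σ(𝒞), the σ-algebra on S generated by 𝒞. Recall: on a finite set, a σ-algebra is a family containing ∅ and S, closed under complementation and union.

|σ(𝒞)| = 8.  σ(𝒞) = { {  }, { ω₂ }, { ω₃ }, { ω₁, ω₄ }, { ω₂, ω₃ }, { ω₁, ω₂, ω₄ }, { ω₁, ω₃, ω₄ }, S }

Trace:
Start: 𝒞 ∪ {∅, S} = { {  }, { ω₁, ω₂, ω₄ }, { ω₁, ω₃, ω₄ }, S }.
Round 1 (2 new):
  { ω₂ }  = ᶜ of { ω₁, ω₃, ω₄ }
  { ω₃ }  = ᶜ of { ω₁, ω₂, ω₄ }
  [6 total]
Round 2. New:
  { ω₂, ω₃ }  = { ω₃ } ∪ { ω₂ }
  [7 total]
Round 3: 1 new —
  { ω₁, ω₄ }  = ᶜ of { ω₂, ω₃ }
  [8 total]
Round 4: already closed under ᶜ and ∪.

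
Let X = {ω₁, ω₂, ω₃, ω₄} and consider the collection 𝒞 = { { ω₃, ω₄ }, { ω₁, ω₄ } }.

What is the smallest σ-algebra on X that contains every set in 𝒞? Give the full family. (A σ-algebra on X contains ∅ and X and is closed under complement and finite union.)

Initial family (4 sets): { {}, { ω₁, ω₄ }, { ω₃, ω₄ }, X }.
Pass 1: +3 →
  { ω₁, ω₂ }  = ᶜ of { ω₃, ω₄ }
  { ω₂, ω₃ }  = ᶜ of { ω₁, ω₄ }
  { ω₁, ω₃, ω₄ }  = { ω₃, ω₄ } ∪ { ω₁, ω₄ }
  [7 total]
Pass 2: +4 →
  { ω₂ }  = ᶜ of { ω₁, ω₃, ω₄ }
  { ω₁, ω₂, ω₃ }  = { ω₂, ω₃ } ∪ { ω₁, ω₂ }
  { ω₁, ω₂, ω₄ }  = { ω₁, ω₄ } ∪ { ω₁, ω₂ }
  { ω₂, ω₃, ω₄ }  = { ω₃, ω₄ } ∪ { ω₂, ω₃ }
  [11 total]
Pass 3. New:
  { ω₁ }  = ᶜ of { ω₂, ω₃, ω₄ }
  { ω₃ }  = ᶜ of { ω₁, ω₂, ω₄ }
  { ω₄ }  = ᶜ of { ω₁, ω₂, ω₃ }
  [14 total]
Pass 4. New:
  { ω₁, ω₃ }  = { ω₃ } ∪ { ω₁ }
  { ω₂, ω₄ }  = { ω₄ } ∪ { ω₂ }
  [16 total]
After Pass 5 the family is unchanged; done.

Therefore σ(𝒞) = { {}, { ω₁ }, { ω₂ }, { ω₃ }, { ω₄ }, { ω₁, ω₂ }, { ω₁, ω₃ }, { ω₁, ω₄ }, { ω₂, ω₃ }, { ω₂, ω₄ }, { ω₃, ω₄ }, { ω₁, ω₂, ω₃ }, { ω₁, ω₂, ω₄ }, { ω₁, ω₃, ω₄ }, { ω₂, ω₃, ω₄ }, X } (|σ(𝒞)| = 16).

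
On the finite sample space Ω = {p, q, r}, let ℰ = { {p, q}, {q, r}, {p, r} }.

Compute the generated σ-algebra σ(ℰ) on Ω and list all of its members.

σ(ℰ) (8 sets): { {}, {p}, {q}, {r}, {p, q}, {p, r}, {q, r}, Ω }

Trace:
Initial family (5 sets): { {}, {p, q}, {p, r}, {q, r}, Ω }.
Round 1. New:
  {p}  = ᶜ of {q, r}
  {q}  = ᶜ of {p, r}
  {r}  = ᶜ of {p, q}
  (now 8)
Round 2: no new sets; the family is a σ-algebra.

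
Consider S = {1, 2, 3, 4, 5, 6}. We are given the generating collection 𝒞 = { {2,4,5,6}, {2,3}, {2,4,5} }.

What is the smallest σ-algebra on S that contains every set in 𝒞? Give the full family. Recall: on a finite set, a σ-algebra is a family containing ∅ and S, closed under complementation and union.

σ(𝒞) (32 sets): { {}, {1}, {2}, {3}, {6}, {1,2}, {1,3}, {1,6}, {2,3}, {2,6}, {3,6}, {4,5}, {1,2,3}, {1,2,6}, {1,3,6}, {1,4,5}, {2,3,6}, {2,4,5}, {3,4,5}, {4,5,6}, {1,2,3,6}, {1,2,4,5}, {1,3,4,5}, {1,4,5,6}, {2,3,4,5}, {2,4,5,6}, {3,4,5,6}, {1,2,3,4,5}, {1,2,4,5,6}, {1,3,4,5,6}, {2,3,4,5,6}, S }

Trace:
Start: 𝒞 ∪ {∅, S} = { {}, {2,3}, {2,4,5}, {2,4,5,6}, S }.
Pass 1. New:
  {1,3}  = complement {2,4,5,6}
  {1,3,6}  = complement {2,4,5}
  {1,4,5,6}  = complement {2,3}
  {2,3,4,5}  = {2,3} ∪ {2,4,5}
  {2,3,4,5,6}  = {2,4,5,6} ∪ {2,3}
  |family| = 10
Pass 2: +7 →
  {1}  = complement {2,3,4,5,6}
  {1,6}  = complement {2,3,4,5}
  {1,2,3}  = {2,3} ∪ {1,3}
  {1,2,3,6}  = {1,3,6} ∪ {2,3}
  {1,2,3,4,5}  = {2,3,4,5} ∪ {1,3}
  {1,2,4,5,6}  = {1,4,5,6} ∪ {2,4,5,6}
  {1,3,4,5,6}  = {1,3,6} ∪ {1,4,5,6}
  |family| = 17
Pass 3: 6 new —
  {2}  = complement {1,3,4,5,6}
  {3}  = complement {1,2,4,5,6}
  {6}  = complement {1,2,3,4,5}
  {4,5}  = complement {1,2,3,6}
  {4,5,6}  = complement {1,2,3}
  {1,2,4,5}  = {2,4,5} ∪ {1}
  |family| = 23
Pass 4. New:
  {1,2}  = {2} ∪ {1}
  {2,6}  = {2} ∪ {6}
  {3,6}  = complement {1,2,4,5}
  {1,2,6}  = {1,6} ∪ {2}
  {1,4,5}  = {4,5} ∪ {1}
  {2,3,6}  = {6} ∪ {2,3}
  {3,4,5}  = {4,5} ∪ {3}
  {1,3,4,5}  = {4,5} ∪ {1,3}
  {3,4,5,6}  = {3} ∪ {4,5,6}
  |family| = 32
Pass 5 adds nothing — fixpoint reached.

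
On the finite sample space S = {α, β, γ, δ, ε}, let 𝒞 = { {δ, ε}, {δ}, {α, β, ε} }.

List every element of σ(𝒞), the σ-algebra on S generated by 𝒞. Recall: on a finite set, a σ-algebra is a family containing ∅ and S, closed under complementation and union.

Answer: σ(𝒞) = { {}, {γ}, {δ}, {ε}, {α, β}, {γ, δ}, {γ, ε}, {δ, ε}, {α, β, γ}, {α, β, δ}, {α, β, ε}, {γ, δ, ε}, {α, β, γ, δ}, {α, β, γ, ε}, {α, β, δ, ε}, S }

Check:
Seed the family with 𝒞 together with ∅ and S: { {}, {δ}, {δ, ε}, {α, β, ε}, S }.
Iteration 1 (4 new):
  {γ, δ}  = complement {α, β, ε}
  {α, β, γ}  = complement {δ, ε}
  {α, β, γ, ε}  = complement {δ}
  {α, β, δ, ε}  = {δ, ε} ∪ {α, β, ε}
  [9 total]
Iteration 2. New:
  {γ}  = complement {α, β, δ, ε}
  {γ, δ, ε}  = {γ, δ} ∪ {δ, ε}
  {α, β, γ, δ}  = {γ, δ} ∪ {α, β, γ}
  [12 total]
Iteration 3: +2 →
  {ε}  = complement {α, β, γ, δ}
  {α, β}  = complement {γ, δ, ε}
  [14 total]
Iteration 4 adds 2:
  {γ, ε}  = {γ} ∪ {ε}
  {α, β, δ}  = {α, β} ∪ {δ}
  [16 total]
Iteration 5 adds nothing — fixpoint reached.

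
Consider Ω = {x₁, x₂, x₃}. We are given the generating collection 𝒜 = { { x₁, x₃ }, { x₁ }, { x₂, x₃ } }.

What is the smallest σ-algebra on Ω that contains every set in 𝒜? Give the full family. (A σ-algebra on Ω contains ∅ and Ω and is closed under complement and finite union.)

Seed the family with 𝒜 together with ∅ and Ω: { ∅, { x₁ }, { x₁, x₃ }, { x₂, x₃ }, Ω }.
Pass 1: 1 new —
  { x₂ }  = { x₁, x₃ }ᶜ
  (now 6)
Pass 2. New:
  { x₁, x₂ }  = { x₂ } ∪ { x₁ }
  (now 7)
Pass 3: 1 new —
  { x₃ }  = { x₁, x₂ }ᶜ
  (now 8)
Pass 4: no new sets; the family is a σ-algebra.

Hence σ(𝒜) has 8 members: { ∅, { x₁ }, { x₂ }, { x₃ }, { x₁, x₂ }, { x₁, x₃ }, { x₂, x₃ }, Ω }.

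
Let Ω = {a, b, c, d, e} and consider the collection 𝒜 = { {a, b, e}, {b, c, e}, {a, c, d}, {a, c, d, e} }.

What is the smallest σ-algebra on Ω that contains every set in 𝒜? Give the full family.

σ(𝒜) (32 sets): { ∅, {a}, {b}, {c}, {d}, {e}, {a, b}, {a, c}, {a, d}, {a, e}, {b, c}, {b, d}, {b, e}, {c, d}, {c, e}, {d, e}, {a, b, c}, {a, b, d}, {a, b, e}, {a, c, d}, {a, c, e}, {a, d, e}, {b, c, d}, {b, c, e}, {b, d, e}, {c, d, e}, {a, b, c, d}, {a, b, c, e}, {a, b, d, e}, {a, c, d, e}, {b, c, d, e}, Ω }

Check:
Begin from { ∅, {a, b, e}, {a, c, d}, {b, c, e}, {a, c, d, e}, Ω } (that is, 𝒜 plus ∅ and Ω).
Pass 1. New:
  {b}  = Ω∖{a, c, d, e}
  {a, d}  = Ω∖{b, c, e}
  {b, e}  = Ω∖{a, c, d}
  {c, d}  = Ω∖{a, b, e}
  {a, b, c, e}  = {a, b, e} ∪ {b, c, e}
  (now 11)
Pass 2 adds 6:
  {d}  = Ω∖{a, b, c, e}
  {a, b, d}  = {b} ∪ {a, d}
  {b, c, d}  = {c, d} ∪ {b}
  {a, b, c, d}  = {b} ∪ {a, c, d}
  {a, b, d, e}  = {b, e} ∪ {a, d}
  {b, c, d, e}  = {b, e} ∪ {c, d}
  (now 17)
Pass 3: +7 →
  {a}  = Ω∖{b, c, d, e}
  {c}  = Ω∖{a, b, d, e}
  {e}  = Ω∖{a, b, c, d}
  {a, e}  = Ω∖{b, c, d}
  {b, d}  = {d} ∪ {b}
  {c, e}  = Ω∖{a, b, d}
  {b, d, e}  = {b, e} ∪ {d}
  (now 24)
Pass 4 adds 7:
  {a, b}  = {b} ∪ {a}
  {a, c}  = Ω∖{b, d, e}
  {b, c}  = {b} ∪ {c}
  {d, e}  = {e} ∪ {d}
  {a, c, e}  = Ω∖{b, d}
  {a, d, e}  = {e} ∪ {a, d}
  {c, d, e}  = {c, d} ∪ {e}
  (now 31)
Pass 5. New:
  {a, b, c}  = Ω∖{d, e}
  (now 32)
Pass 6: stable.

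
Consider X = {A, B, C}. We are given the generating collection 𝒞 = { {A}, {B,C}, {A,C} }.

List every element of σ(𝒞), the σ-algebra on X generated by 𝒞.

σ(𝒞) (8 sets): { ∅, {A}, {B}, {C}, {A,B}, {A,C}, {B,C}, X }

Check:
Begin from { ∅, {A}, {A,C}, {B,C}, X } (that is, 𝒞 plus ∅ and X).
Round 1 (1 new):
  {B}  = X∖{A,C}
  |family| = 6
Round 2 (1 new):
  {A,B}  = {B} ∪ {A}
  |family| = 7
Round 3: 1 new —
  {C}  = X∖{A,B}
  |family| = 8
Round 4: stable.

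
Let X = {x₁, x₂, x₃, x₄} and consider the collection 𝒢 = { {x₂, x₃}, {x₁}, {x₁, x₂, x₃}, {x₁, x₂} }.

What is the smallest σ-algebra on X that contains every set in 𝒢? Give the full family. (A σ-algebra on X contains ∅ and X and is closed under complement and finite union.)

Answer: σ(𝒢) = { {}, {x₁}, {x₂}, {x₃}, {x₄}, {x₁, x₂}, {x₁, x₃}, {x₁, x₄}, {x₂, x₃}, {x₂, x₄}, {x₃, x₄}, {x₁, x₂, x₃}, {x₁, x₂, x₄}, {x₁, x₃, x₄}, {x₂, x₃, x₄}, X }

Derivation:
Seed the family with 𝒢 together with ∅ and X: { {}, {x₁}, {x₁, x₂}, {x₂, x₃}, {x₁, x₂, x₃}, X }.
Iteration 1. New:
  {x₄}  = complement {x₁, x₂, x₃}
  {x₁, x₄}  = complement {x₂, x₃}
  {x₃, x₄}  = complement {x₁, x₂}
  {x₂, x₃, x₄}  = complement {x₁}
Iteration 2. New:
  {x₁, x₂, x₄}  = {x₁, x₂} ∪ {x₁, x₄}
  {x₁, x₃, x₄}  = {x₃, x₄} ∪ {x₁, x₄}
Iteration 3 adds 2:
  {x₂}  = complement {x₁, x₃, x₄}
  {x₃}  = complement {x₁, x₂, x₄}
Iteration 4 adds 2:
  {x₁, x₃}  = {x₃} ∪ {x₁}
  {x₂, x₄}  = {x₄} ∪ {x₂}
Iteration 5: no new sets; the family is a σ-algebra.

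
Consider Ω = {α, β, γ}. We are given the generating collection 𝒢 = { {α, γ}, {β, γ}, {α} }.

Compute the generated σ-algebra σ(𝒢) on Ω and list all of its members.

Initial family (5 sets): { {}, {α}, {α, γ}, {β, γ}, Ω }.
Step 1 adds 1:
  {β}  = complement {α, γ}
  (now 6)
Step 2: +1 →
  {α, β}  = {β} ∪ {α}
  (now 7)
Step 3 (1 new):
  {γ}  = complement {α, β}
  (now 8)
Step 4: no new sets; the family is a σ-algebra.

σ(𝒢) = { {}, {α}, {β}, {γ}, {α, β}, {α, γ}, {β, γ}, Ω }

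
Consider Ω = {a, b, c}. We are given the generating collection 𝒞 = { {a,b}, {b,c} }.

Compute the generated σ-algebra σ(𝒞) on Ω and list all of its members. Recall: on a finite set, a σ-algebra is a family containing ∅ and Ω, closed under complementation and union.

|σ(𝒞)| = 8.  σ(𝒞) = { {}, {a}, {b}, {c}, {a,b}, {a,c}, {b,c}, Ω }

Check:
Take S₀ = 𝒞 ∪ {∅, Ω} = { {}, {a,b}, {b,c}, Ω }.
Iteration 1 (2 new):
  {a}  = ᶜ of {b,c}
  {c}  = ᶜ of {a,b}
Iteration 2: +1 →
  {a,c}  = {c} ∪ {a}
Iteration 3. New:
  {b}  = ᶜ of {a,c}
Iteration 4: already closed under ᶜ and ∪.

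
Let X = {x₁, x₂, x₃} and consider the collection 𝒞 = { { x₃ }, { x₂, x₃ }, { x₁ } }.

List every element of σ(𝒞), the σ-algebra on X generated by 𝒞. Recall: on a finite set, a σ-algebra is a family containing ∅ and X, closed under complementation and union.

Initial family (5 sets): { {  }, { x₁ }, { x₃ }, { x₂, x₃ }, X }.
Pass 1: +2 →
  { x₁, x₂ }  = complement { x₃ }
  { x₁, x₃ }  = { x₃ } ∪ { x₁ }
  |family| = 7
Pass 2: 1 new —
  { x₂ }  = complement { x₁, x₃ }
  |family| = 8
After Pass 3 the family is unchanged; done.

σ(𝒞) = { {  }, { x₁ }, { x₂ }, { x₃ }, { x₁, x₂ }, { x₁, x₃ }, { x₂, x₃ }, X }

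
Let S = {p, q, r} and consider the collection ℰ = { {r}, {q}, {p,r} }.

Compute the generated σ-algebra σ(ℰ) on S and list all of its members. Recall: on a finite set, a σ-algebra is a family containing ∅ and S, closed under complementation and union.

Begin from { {}, {q}, {r}, {p,r}, S } (that is, ℰ plus ∅ and S).
Round 1: +2 →
  {p,q}  = {r}ᶜ
  {q,r}  = {r} ∪ {q}
  — 7 sets.
Round 2: +1 →
  {p}  = {q,r}ᶜ
  — 8 sets.
After Round 3 the family is unchanged; done.

|σ(ℰ)| = 8.  σ(ℰ) = { {}, {p}, {q}, {r}, {p,q}, {p,r}, {q,r}, S }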